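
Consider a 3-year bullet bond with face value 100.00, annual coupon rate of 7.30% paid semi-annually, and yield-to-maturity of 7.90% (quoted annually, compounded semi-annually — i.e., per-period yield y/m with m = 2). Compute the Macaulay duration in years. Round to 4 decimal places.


Coupon per period c = face * coupon_rate / m = 3.650000
Periods per year m = 2; per-period yield y/m = 0.039500
Number of cashflows N = 6
Cashflows (t years, CF_t, discount factor 1/(1+y/m)^(m*t), PV):
  t = 0.5000: CF_t = 3.650000, DF = 0.962001, PV = 3.511304
  t = 1.0000: CF_t = 3.650000, DF = 0.925446, PV = 3.377877
  t = 1.5000: CF_t = 3.650000, DF = 0.890280, PV = 3.249521
  t = 2.0000: CF_t = 3.650000, DF = 0.856450, PV = 3.126043
  t = 2.5000: CF_t = 3.650000, DF = 0.823906, PV = 3.007256
  t = 3.0000: CF_t = 103.650000, DF = 0.792598, PV = 82.152795
Price P = sum_t PV_t = 98.424796
Macaulay numerator sum_t t * PV_t:
  t * PV_t at t = 0.5000: 1.755652
  t * PV_t at t = 1.0000: 3.377877
  t * PV_t at t = 1.5000: 4.874282
  t * PV_t at t = 2.0000: 6.252085
  t * PV_t at t = 2.5000: 7.518140
  t * PV_t at t = 3.0000: 246.458385
Macaulay duration D = (sum_t t * PV_t) / P = 270.236422 / 98.424796 = 2.745613

Answer: Macaulay duration = 2.7456 years


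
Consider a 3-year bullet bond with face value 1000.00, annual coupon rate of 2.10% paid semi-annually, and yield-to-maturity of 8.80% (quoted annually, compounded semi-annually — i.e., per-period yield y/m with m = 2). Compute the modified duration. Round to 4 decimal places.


Coupon per period c = face * coupon_rate / m = 10.500000
Periods per year m = 2; per-period yield y/m = 0.044000
Number of cashflows N = 6
Cashflows (t years, CF_t, discount factor 1/(1+y/m)^(m*t), PV):
  t = 0.5000: CF_t = 10.500000, DF = 0.957854, PV = 10.057471
  t = 1.0000: CF_t = 10.500000, DF = 0.917485, PV = 9.633593
  t = 1.5000: CF_t = 10.500000, DF = 0.878817, PV = 9.227580
  t = 2.0000: CF_t = 10.500000, DF = 0.841779, PV = 8.838678
  t = 2.5000: CF_t = 10.500000, DF = 0.806302, PV = 8.466167
  t = 3.0000: CF_t = 1010.500000, DF = 0.772320, PV = 780.428869
Price P = sum_t PV_t = 826.652357
First compute Macaulay numerator sum_t t * PV_t:
  t * PV_t at t = 0.5000: 5.028736
  t * PV_t at t = 1.0000: 9.633593
  t * PV_t at t = 1.5000: 13.841369
  t * PV_t at t = 2.0000: 17.677356
  t * PV_t at t = 2.5000: 21.165416
  t * PV_t at t = 3.0000: 2341.286606
Macaulay duration D = 2408.633076 / 826.652357 = 2.913719
Modified duration = D / (1 + y/m) = 2.913719 / (1 + 0.044000) = 2.790919

Answer: Modified duration = 2.7909


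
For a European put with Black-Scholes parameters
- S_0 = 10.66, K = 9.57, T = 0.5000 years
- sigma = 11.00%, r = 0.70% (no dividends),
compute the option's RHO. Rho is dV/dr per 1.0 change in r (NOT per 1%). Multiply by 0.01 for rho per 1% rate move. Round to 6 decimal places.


Answer: Rho = -0.390183

Derivation:
d1 = 1.4706562819; d2 = 1.3928745360
phi(d1) = 0.1352874530; exp(-qT) = 1.0000000000; exp(-rT) = 0.9965061179
N(-d2) = 0.0818288669
Rho = -K*T*exp(-rT)*N(-d2) = -9.5700 * 0.5000 * 0.9965061179 * 0.0818288669 = -0.390183


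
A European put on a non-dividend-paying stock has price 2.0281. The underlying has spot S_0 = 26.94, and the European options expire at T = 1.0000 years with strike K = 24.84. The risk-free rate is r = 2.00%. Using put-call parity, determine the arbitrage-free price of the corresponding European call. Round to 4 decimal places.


Put-call parity: C - P = S_0 * exp(-qT) - K * exp(-rT).
S_0 * exp(-qT) = 26.9400 * 1.00000000 = 26.94000000
K * exp(-rT) = 24.8400 * 0.98019867 = 24.34813504
C = P + S*exp(-qT) - K*exp(-rT)
C = 2.0281 + 26.94000000 - 24.34813504 = 4.6200

Answer: Call price = 4.6200


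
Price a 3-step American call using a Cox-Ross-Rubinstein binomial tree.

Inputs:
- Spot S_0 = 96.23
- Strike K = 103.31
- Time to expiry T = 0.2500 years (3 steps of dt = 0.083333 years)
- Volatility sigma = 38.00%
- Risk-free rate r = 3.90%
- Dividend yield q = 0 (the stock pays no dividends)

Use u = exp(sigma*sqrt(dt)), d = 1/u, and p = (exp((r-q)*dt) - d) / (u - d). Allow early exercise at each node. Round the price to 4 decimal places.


dt = T/N = 0.083333
u = exp(sigma*sqrt(dt)) = 1.115939; d = 1/u = 0.896106
p = (exp((r-q)*dt) - d) / (u - d) = 0.487411
Discount per step: exp(-r*dt) = 0.996755
Stock lattice S(k, i) with i counting down-moves:
  k=0: S(0,0) = 96.2300
  k=1: S(1,0) = 107.3868; S(1,1) = 86.2323
  k=2: S(2,0) = 119.8372; S(2,1) = 96.2300; S(2,2) = 77.2733
  k=3: S(3,0) = 133.7311; S(3,1) = 107.3868; S(3,2) = 86.2323; S(3,3) = 69.2450
Terminal payoffs V(N, i) = max(S_T - K, 0):
  V(3,0) = 30.421066; V(3,1) = 4.076847; V(3,2) = 0.000000; V(3,3) = 0.000000
Backward induction: V(k, i) = exp(-r*dt) * [p * V(k+1, i) + (1-p) * V(k+1, i+1)]; then take max(V_cont, immediate exercise) for American.
  V(2,0) = exp(-r*dt) * [p*30.421066 + (1-p)*4.076847] = 16.862425; exercise = 16.527213; V(2,0) = max -> 16.862425
  V(2,1) = exp(-r*dt) * [p*4.076847 + (1-p)*0.000000] = 1.980654; exercise = 0.000000; V(2,1) = max -> 1.980654
  V(2,2) = exp(-r*dt) * [p*0.000000 + (1-p)*0.000000] = 0.000000; exercise = 0.000000; V(2,2) = max -> 0.000000
  V(1,0) = exp(-r*dt) * [p*16.862425 + (1-p)*1.980654] = 9.204235; exercise = 4.076847; V(1,0) = max -> 9.204235
  V(1,1) = exp(-r*dt) * [p*1.980654 + (1-p)*0.000000] = 0.962261; exercise = 0.000000; V(1,1) = max -> 0.962261
  V(0,0) = exp(-r*dt) * [p*9.204235 + (1-p)*0.962261] = 4.963335; exercise = 0.000000; V(0,0) = max -> 4.963335

Answer: Price = V(0,0) = 4.9633


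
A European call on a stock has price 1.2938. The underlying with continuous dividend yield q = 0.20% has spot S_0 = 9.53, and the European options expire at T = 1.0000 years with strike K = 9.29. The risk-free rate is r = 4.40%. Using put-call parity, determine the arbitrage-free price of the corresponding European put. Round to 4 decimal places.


Answer: Put price = 0.6729

Derivation:
Put-call parity: C - P = S_0 * exp(-qT) - K * exp(-rT).
S_0 * exp(-qT) = 9.5300 * 0.99800200 = 9.51095905
K * exp(-rT) = 9.2900 * 0.95695396 = 8.89010226
P = C - S*exp(-qT) + K*exp(-rT)
P = 1.2938 - 9.51095905 + 8.89010226 = 0.6729


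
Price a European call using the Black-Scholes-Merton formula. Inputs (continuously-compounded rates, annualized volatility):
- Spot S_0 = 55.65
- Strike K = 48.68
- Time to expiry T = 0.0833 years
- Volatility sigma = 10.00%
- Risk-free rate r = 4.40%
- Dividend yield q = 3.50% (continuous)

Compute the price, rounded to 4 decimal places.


Answer: Price = 6.9861

Derivation:
d1 = (ln(S/K) + (r - q + 0.5*sigma^2) * T) / (sigma * sqrt(T)) = 4.67678014
d2 = d1 - sigma * sqrt(T) = 4.64791840
exp(-rT) = 0.99634151; exp(-qT) = 0.99708875
C = S_0 * exp(-qT) * N(d1) - K * exp(-rT) * N(d2)
N(d1) = 0.99999854; N(d2) = 0.99999832
C = 55.6500 * 0.99708875 * 0.99999854 - 48.6800 * 0.99634151 * 0.99999832 = 6.9861


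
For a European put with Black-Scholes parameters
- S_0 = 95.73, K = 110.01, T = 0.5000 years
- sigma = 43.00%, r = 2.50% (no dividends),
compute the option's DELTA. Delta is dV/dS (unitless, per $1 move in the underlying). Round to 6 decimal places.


Answer: Delta = -0.604166

Derivation:
d1 = -0.2641439867; d2 = -0.5681999026
phi(d1) = 0.3852647356; exp(-qT) = 1.0000000000; exp(-rT) = 0.9875778005
N(-d1) = 0.6041655147
Delta = -exp(-qT) * N(-d1) = -1.0000000000 * 0.6041655147 = -0.604166


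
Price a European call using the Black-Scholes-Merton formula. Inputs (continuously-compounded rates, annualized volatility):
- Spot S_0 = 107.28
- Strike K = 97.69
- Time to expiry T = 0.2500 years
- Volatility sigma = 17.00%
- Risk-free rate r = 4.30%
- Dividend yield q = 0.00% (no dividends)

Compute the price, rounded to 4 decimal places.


Answer: Price = 11.0925

Derivation:
d1 = (ln(S/K) + (r - q + 0.5*sigma^2) * T) / (sigma * sqrt(T)) = 1.27065340
d2 = d1 - sigma * sqrt(T) = 1.18565340
exp(-rT) = 0.98930757; exp(-qT) = 1.00000000
C = S_0 * exp(-qT) * N(d1) - K * exp(-rT) * N(d2)
N(d1) = 0.89807401; N(d2) = 0.88212040
C = 107.2800 * 1.00000000 * 0.89807401 - 97.6900 * 0.98930757 * 0.88212040 = 11.0925


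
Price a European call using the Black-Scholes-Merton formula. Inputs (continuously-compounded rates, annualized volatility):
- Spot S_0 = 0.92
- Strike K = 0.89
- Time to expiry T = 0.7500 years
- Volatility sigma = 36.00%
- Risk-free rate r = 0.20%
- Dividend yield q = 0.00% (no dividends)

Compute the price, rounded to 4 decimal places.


Answer: Price = 0.1284

Derivation:
d1 = (ln(S/K) + (r - q + 0.5*sigma^2) * T) / (sigma * sqrt(T)) = 0.26703158
d2 = d1 - sigma * sqrt(T) = -0.04473757
exp(-rT) = 0.99850112; exp(-qT) = 1.00000000
C = S_0 * exp(-qT) * N(d1) - K * exp(-rT) * N(d2)
N(d1) = 0.60527758; N(d2) = 0.48215825
C = 0.9200 * 1.00000000 * 0.60527758 - 0.8900 * 0.99850112 * 0.48215825 = 0.1284


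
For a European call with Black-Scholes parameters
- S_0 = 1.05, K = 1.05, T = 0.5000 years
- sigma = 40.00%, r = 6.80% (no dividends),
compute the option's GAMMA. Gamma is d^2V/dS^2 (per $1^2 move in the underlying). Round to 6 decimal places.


Answer: Gamma = 1.298112

Derivation:
d1 = 0.2616295090; d2 = -0.0212132034
phi(d1) = 0.3855194886; exp(-qT) = 1.0000000000; exp(-rT) = 0.9665715046
Gamma = exp(-qT) * phi(d1) / (S * sigma * sqrt(T)) = 1.0000000000 * 0.3855194886 / (1.0500 * 0.4000 * 0.7071067812) = 1.298112


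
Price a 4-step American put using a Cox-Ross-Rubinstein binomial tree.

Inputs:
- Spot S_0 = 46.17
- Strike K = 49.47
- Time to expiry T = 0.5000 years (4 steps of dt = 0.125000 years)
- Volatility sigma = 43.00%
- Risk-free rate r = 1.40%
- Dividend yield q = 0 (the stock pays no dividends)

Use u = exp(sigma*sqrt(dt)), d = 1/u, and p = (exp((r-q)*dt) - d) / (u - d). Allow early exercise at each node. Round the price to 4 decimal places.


dt = T/N = 0.125000
u = exp(sigma*sqrt(dt)) = 1.164193; d = 1/u = 0.858964
p = (exp((r-q)*dt) - d) / (u - d) = 0.467804
Discount per step: exp(-r*dt) = 0.998252
Stock lattice S(k, i) with i counting down-moves:
  k=0: S(0,0) = 46.1700
  k=1: S(1,0) = 53.7508; S(1,1) = 39.6584
  k=2: S(2,0) = 62.5763; S(2,1) = 46.1700; S(2,2) = 34.0651
  k=3: S(3,0) = 72.8508; S(3,1) = 53.7508; S(3,2) = 39.6584; S(3,3) = 29.2607
  k=4: S(4,0) = 84.8124; S(4,1) = 62.5763; S(4,2) = 46.1700; S(4,3) = 34.0651; S(4,4) = 25.1339
Terminal payoffs V(N, i) = max(K - S_T, 0):
  V(4,0) = 0.000000; V(4,1) = 0.000000; V(4,2) = 3.300000; V(4,3) = 15.404869; V(4,4) = 24.336078
Backward induction: V(k, i) = exp(-r*dt) * [p * V(k+1, i) + (1-p) * V(k+1, i+1)]; then take max(V_cont, immediate exercise) for American.
  V(3,0) = exp(-r*dt) * [p*0.000000 + (1-p)*0.000000] = 0.000000; exercise = 0.000000; V(3,0) = max -> 0.000000
  V(3,1) = exp(-r*dt) * [p*0.000000 + (1-p)*3.300000] = 1.753174; exercise = 0.000000; V(3,1) = max -> 1.753174
  V(3,2) = exp(-r*dt) * [p*3.300000 + (1-p)*15.404869] = 9.725123; exercise = 9.811620; V(3,2) = max -> 9.811620
  V(3,3) = exp(-r*dt) * [p*15.404869 + (1-p)*24.336078] = 20.122773; exercise = 20.209269; V(3,3) = max -> 20.209269
  V(2,0) = exp(-r*dt) * [p*0.000000 + (1-p)*1.753174] = 0.931400; exercise = 0.000000; V(2,0) = max -> 0.931400
  V(2,1) = exp(-r*dt) * [p*1.753174 + (1-p)*9.811620] = 6.031279; exercise = 3.300000; V(2,1) = max -> 6.031279
  V(2,2) = exp(-r*dt) * [p*9.811620 + (1-p)*20.209269] = 15.318372; exercise = 15.404869; V(2,2) = max -> 15.404869
  V(1,0) = exp(-r*dt) * [p*0.931400 + (1-p)*6.031279] = 3.639159; exercise = 0.000000; V(1,0) = max -> 3.639159
  V(1,1) = exp(-r*dt) * [p*6.031279 + (1-p)*15.404869] = 11.000594; exercise = 9.811620; V(1,1) = max -> 11.000594
  V(0,0) = exp(-r*dt) * [p*3.639159 + (1-p)*11.000594] = 7.543669; exercise = 3.300000; V(0,0) = max -> 7.543669

Answer: Price = V(0,0) = 7.5437


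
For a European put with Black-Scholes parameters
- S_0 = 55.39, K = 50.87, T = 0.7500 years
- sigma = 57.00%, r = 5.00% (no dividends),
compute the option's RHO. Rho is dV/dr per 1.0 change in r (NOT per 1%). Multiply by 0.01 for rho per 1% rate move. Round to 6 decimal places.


Answer: Rho = -18.350728

Derivation:
d1 = 0.4952312349; d2 = 0.0015967548
phi(d1) = 0.3529017741; exp(-qT) = 1.0000000000; exp(-rT) = 0.9631944177
N(-d2) = 0.4993629873
Rho = -K*T*exp(-rT)*N(-d2) = -50.8700 * 0.7500 * 0.9631944177 * 0.4993629873 = -18.350728


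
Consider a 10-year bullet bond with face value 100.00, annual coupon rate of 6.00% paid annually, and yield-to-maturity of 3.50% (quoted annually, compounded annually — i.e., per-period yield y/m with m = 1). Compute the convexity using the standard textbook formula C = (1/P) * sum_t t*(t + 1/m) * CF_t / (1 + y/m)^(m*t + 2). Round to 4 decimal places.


Coupon per period c = face * coupon_rate / m = 6.000000
Periods per year m = 1; per-period yield y/m = 0.035000
Number of cashflows N = 10
Cashflows (t years, CF_t, discount factor 1/(1+y/m)^(m*t), PV):
  t = 1.0000: CF_t = 6.000000, DF = 0.966184, PV = 5.797101
  t = 2.0000: CF_t = 6.000000, DF = 0.933511, PV = 5.601064
  t = 3.0000: CF_t = 6.000000, DF = 0.901943, PV = 5.411656
  t = 4.0000: CF_t = 6.000000, DF = 0.871442, PV = 5.228653
  t = 5.0000: CF_t = 6.000000, DF = 0.841973, PV = 5.051839
  t = 6.0000: CF_t = 6.000000, DF = 0.813501, PV = 4.881004
  t = 7.0000: CF_t = 6.000000, DF = 0.785991, PV = 4.715946
  t = 8.0000: CF_t = 6.000000, DF = 0.759412, PV = 4.556469
  t = 9.0000: CF_t = 6.000000, DF = 0.733731, PV = 4.402386
  t = 10.0000: CF_t = 106.000000, DF = 0.708919, PV = 75.145394
Price P = sum_t PV_t = 120.791513
Convexity numerator sum_t t*(t + 1/m) * CF_t / (1+y/m)^(m*t + 2):
  t = 1.0000: term = 10.823312
  t = 2.0000: term = 31.371920
  t = 3.0000: term = 60.622068
  t = 4.0000: term = 97.620077
  t = 5.0000: term = 141.478373
  t = 6.0000: term = 191.371712
  t = 7.0000: term = 246.533607
  t = 8.0000: term = 306.252928
  t = 9.0000: term = 369.870685
  t = 10.0000: term = 7716.393258
Convexity = (1/P) * sum = 9172.337941 / 120.791513 = 75.935285

Answer: Convexity = 75.9353


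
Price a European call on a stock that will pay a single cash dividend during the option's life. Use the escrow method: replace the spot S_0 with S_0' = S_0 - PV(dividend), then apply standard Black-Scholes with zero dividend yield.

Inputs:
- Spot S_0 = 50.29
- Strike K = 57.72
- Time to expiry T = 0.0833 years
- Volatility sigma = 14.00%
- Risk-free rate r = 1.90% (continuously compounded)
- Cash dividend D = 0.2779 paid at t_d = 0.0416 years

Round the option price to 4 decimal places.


PV(D) = D * exp(-r * t_d) = 0.2779 * 0.99920991 = 0.27768043
S_0' = S_0 - PV(D) = 50.2900 - 0.27768043 = 50.01231957
d1 = (ln(S_0'/K) + (r + sigma^2/2)*T) / (sigma*sqrt(T)) = -3.48794263
d2 = d1 - sigma*sqrt(T) = -3.52834906
exp(-rT) = 0.99841855
N(d1) = 0.00024338; N(d2) = 0.00020908
C = S_0' * N(d1) - K * exp(-rT) * N(d2) = 50.01231957 * 0.00024338 - 57.7200 * 0.99841855 * 0.00020908 = 0.0001

Answer: Price = 0.0001


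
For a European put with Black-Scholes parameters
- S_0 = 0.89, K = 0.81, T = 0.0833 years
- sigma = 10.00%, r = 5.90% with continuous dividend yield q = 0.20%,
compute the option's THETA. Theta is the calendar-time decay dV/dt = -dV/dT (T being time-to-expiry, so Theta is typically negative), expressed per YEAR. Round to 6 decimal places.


d1 = 3.4423363663; d2 = 3.4134746269
phi(d1) = 0.0010660678; exp(-qT) = 0.9998334139; exp(-rT) = 0.9950973574
Theta = -S*exp(-qT)*phi(d1)*sigma/(2*sqrt(T)) + r*K*exp(-rT)*N(-d2) - q*S*exp(-qT)*N(-d1)
N(-d1) = 0.0002883563; N(-d2) = 0.0003207007; sqrt(T) = 0.2886173938
Term 1 = -0.8900 * 0.9998334139 * 0.0010660678 * 0.1000 / (2 * 0.2886173938) = -0.0001643425
Term 2 = 0.0590 * 0.8100 * 0.9950973574 * 0.0003207007 = 0.0000152511
Term 3 = -0.0020 * 0.8900 * 0.9998334139 * 0.0002883563 = -0.0000005132
Theta = -0.0001643425 + (0.0000152511) + (-0.0000005132) = -0.000150

Answer: Theta = -0.000150


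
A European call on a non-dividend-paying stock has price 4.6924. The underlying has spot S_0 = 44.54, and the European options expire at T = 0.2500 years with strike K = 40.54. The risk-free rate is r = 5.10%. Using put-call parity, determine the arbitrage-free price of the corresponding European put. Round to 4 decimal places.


Put-call parity: C - P = S_0 * exp(-qT) - K * exp(-rT).
S_0 * exp(-qT) = 44.5400 * 1.00000000 = 44.54000000
K * exp(-rT) = 40.5400 * 0.98733094 = 40.02639618
P = C - S*exp(-qT) + K*exp(-rT)
P = 4.6924 - 44.54000000 + 40.02639618 = 0.1788

Answer: Put price = 0.1788


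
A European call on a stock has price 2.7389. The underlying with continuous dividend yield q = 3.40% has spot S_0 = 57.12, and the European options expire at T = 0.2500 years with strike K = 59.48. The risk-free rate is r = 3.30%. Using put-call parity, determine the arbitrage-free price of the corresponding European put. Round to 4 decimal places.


Put-call parity: C - P = S_0 * exp(-qT) - K * exp(-rT).
S_0 * exp(-qT) = 57.1200 * 0.99153602 = 56.63653763
K * exp(-rT) = 59.4800 * 0.99178394 = 58.99130862
P = C - S*exp(-qT) + K*exp(-rT)
P = 2.7389 - 56.63653763 + 58.99130862 = 5.0937

Answer: Put price = 5.0937


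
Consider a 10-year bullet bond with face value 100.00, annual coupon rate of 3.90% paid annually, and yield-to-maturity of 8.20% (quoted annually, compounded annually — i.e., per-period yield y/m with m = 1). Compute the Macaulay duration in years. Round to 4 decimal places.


Answer: Macaulay duration = 8.1318 years

Derivation:
Coupon per period c = face * coupon_rate / m = 3.900000
Periods per year m = 1; per-period yield y/m = 0.082000
Number of cashflows N = 10
Cashflows (t years, CF_t, discount factor 1/(1+y/m)^(m*t), PV):
  t = 1.0000: CF_t = 3.900000, DF = 0.924214, PV = 3.604436
  t = 2.0000: CF_t = 3.900000, DF = 0.854172, PV = 3.331272
  t = 3.0000: CF_t = 3.900000, DF = 0.789438, PV = 3.078810
  t = 4.0000: CF_t = 3.900000, DF = 0.729610, PV = 2.845480
  t = 5.0000: CF_t = 3.900000, DF = 0.674316, PV = 2.629834
  t = 6.0000: CF_t = 3.900000, DF = 0.623213, PV = 2.430530
  t = 7.0000: CF_t = 3.900000, DF = 0.575982, PV = 2.246331
  t = 8.0000: CF_t = 3.900000, DF = 0.532331, PV = 2.076092
  t = 9.0000: CF_t = 3.900000, DF = 0.491988, PV = 1.918754
  t = 10.0000: CF_t = 103.900000, DF = 0.454703, PV = 47.243595
Price P = sum_t PV_t = 71.405134
Macaulay numerator sum_t t * PV_t:
  t * PV_t at t = 1.0000: 3.604436
  t * PV_t at t = 2.0000: 6.662544
  t * PV_t at t = 3.0000: 9.236429
  t * PV_t at t = 4.0000: 11.381921
  t * PV_t at t = 5.0000: 13.149169
  t * PV_t at t = 6.0000: 14.583182
  t * PV_t at t = 7.0000: 15.724318
  t * PV_t at t = 8.0000: 16.608733
  t * PV_t at t = 9.0000: 17.268784
  t * PV_t at t = 10.0000: 472.435952
Macaulay duration D = (sum_t t * PV_t) / P = 580.655468 / 71.405134 = 8.131845


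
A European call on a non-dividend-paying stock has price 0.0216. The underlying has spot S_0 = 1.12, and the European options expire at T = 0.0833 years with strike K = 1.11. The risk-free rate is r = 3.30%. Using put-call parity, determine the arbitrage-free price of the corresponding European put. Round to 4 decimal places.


Answer: Put price = 0.0086

Derivation:
Put-call parity: C - P = S_0 * exp(-qT) - K * exp(-rT).
S_0 * exp(-qT) = 1.1200 * 1.00000000 = 1.12000000
K * exp(-rT) = 1.1100 * 0.99725487 = 1.10695291
P = C - S*exp(-qT) + K*exp(-rT)
P = 0.0216 - 1.12000000 + 1.10695291 = 0.0086


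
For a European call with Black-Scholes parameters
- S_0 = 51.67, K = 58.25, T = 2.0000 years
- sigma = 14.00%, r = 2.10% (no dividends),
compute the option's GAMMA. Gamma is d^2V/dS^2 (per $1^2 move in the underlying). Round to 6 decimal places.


Answer: Gamma = 0.037344

Derivation:
d1 = -0.2942915296; d2 = -0.4922814283
phi(d1) = 0.3820352927; exp(-qT) = 1.0000000000; exp(-rT) = 0.9588697806
Gamma = exp(-qT) * phi(d1) / (S * sigma * sqrt(T)) = 1.0000000000 * 0.3820352927 / (51.6700 * 0.1400 * 1.4142135624) = 0.037344


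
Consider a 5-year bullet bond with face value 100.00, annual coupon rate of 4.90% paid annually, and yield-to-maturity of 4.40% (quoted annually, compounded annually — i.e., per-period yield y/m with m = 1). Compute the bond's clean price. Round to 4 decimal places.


Coupon per period c = face * coupon_rate / m = 4.900000
Periods per year m = 1; per-period yield y/m = 0.044000
Number of cashflows N = 5
Cashflows (t years, CF_t, discount factor 1/(1+y/m)^(m*t), PV):
  t = 1.0000: CF_t = 4.900000, DF = 0.957854, PV = 4.693487
  t = 2.0000: CF_t = 4.900000, DF = 0.917485, PV = 4.495677
  t = 3.0000: CF_t = 4.900000, DF = 0.878817, PV = 4.306204
  t = 4.0000: CF_t = 4.900000, DF = 0.841779, PV = 4.124716
  t = 5.0000: CF_t = 104.900000, DF = 0.806302, PV = 84.581035
Price P = sum_t PV_t = 102.201118

Answer: Price = 102.2011


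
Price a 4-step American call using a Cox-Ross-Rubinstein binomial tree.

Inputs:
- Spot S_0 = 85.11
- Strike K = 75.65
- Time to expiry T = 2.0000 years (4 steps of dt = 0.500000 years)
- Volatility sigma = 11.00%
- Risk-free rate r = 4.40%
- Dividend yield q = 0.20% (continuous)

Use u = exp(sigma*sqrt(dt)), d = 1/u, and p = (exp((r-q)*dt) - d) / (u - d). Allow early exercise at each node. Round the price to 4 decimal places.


dt = T/N = 0.500000
u = exp(sigma*sqrt(dt)) = 1.080887; d = 1/u = 0.925166
p = (exp((r-q)*dt) - d) / (u - d) = 0.616847
Discount per step: exp(-r*dt) = 0.978240
Stock lattice S(k, i) with i counting down-moves:
  k=0: S(0,0) = 85.1100
  k=1: S(1,0) = 91.9943; S(1,1) = 78.7409
  k=2: S(2,0) = 99.4354; S(2,1) = 85.1100; S(2,2) = 72.8484
  k=3: S(3,0) = 107.4784; S(3,1) = 91.9943; S(3,2) = 78.7409; S(3,3) = 67.3969
  k=4: S(4,0) = 116.1720; S(4,1) = 99.4354; S(4,2) = 85.1100; S(4,3) = 72.8484; S(4,4) = 62.3534
Terminal payoffs V(N, i) = max(S_T - K, 0):
  V(4,0) = 40.521962; V(4,1) = 23.785384; V(4,2) = 9.460000; V(4,3) = 0.000000; V(4,4) = 0.000000
Backward induction: V(k, i) = exp(-r*dt) * [p * V(k+1, i) + (1-p) * V(k+1, i+1)]; then take max(V_cont, immediate exercise) for American.
  V(3,0) = exp(-r*dt) * [p*40.521962 + (1-p)*23.785384] = 33.367088; exercise = 31.828387; V(3,0) = max -> 33.367088
  V(3,1) = exp(-r*dt) * [p*23.785384 + (1-p)*9.460000] = 17.898447; exercise = 16.344269; V(3,1) = max -> 17.898447
  V(3,2) = exp(-r*dt) * [p*9.460000 + (1-p)*0.000000] = 5.708400; exercise = 3.090906; V(3,2) = max -> 5.708400
  V(3,3) = exp(-r*dt) * [p*0.000000 + (1-p)*0.000000] = 0.000000; exercise = 0.000000; V(3,3) = max -> 0.000000
  V(2,0) = exp(-r*dt) * [p*33.367088 + (1-p)*17.898447] = 26.843145; exercise = 23.785384; V(2,0) = max -> 26.843145
  V(2,1) = exp(-r*dt) * [p*17.898447 + (1-p)*5.708400] = 12.939965; exercise = 9.460000; V(2,1) = max -> 12.939965
  V(2,2) = exp(-r*dt) * [p*5.708400 + (1-p)*0.000000] = 3.444591; exercise = 0.000000; V(2,2) = max -> 3.444591
  V(1,0) = exp(-r*dt) * [p*26.843145 + (1-p)*12.939965] = 21.047921; exercise = 16.344269; V(1,0) = max -> 21.047921
  V(1,1) = exp(-r*dt) * [p*12.939965 + (1-p)*3.444591] = 9.099383; exercise = 3.090906; V(1,1) = max -> 9.099383
  V(0,0) = exp(-r*dt) * [p*21.047921 + (1-p)*9.099383] = 16.111429; exercise = 9.460000; V(0,0) = max -> 16.111429

Answer: Price = V(0,0) = 16.1114


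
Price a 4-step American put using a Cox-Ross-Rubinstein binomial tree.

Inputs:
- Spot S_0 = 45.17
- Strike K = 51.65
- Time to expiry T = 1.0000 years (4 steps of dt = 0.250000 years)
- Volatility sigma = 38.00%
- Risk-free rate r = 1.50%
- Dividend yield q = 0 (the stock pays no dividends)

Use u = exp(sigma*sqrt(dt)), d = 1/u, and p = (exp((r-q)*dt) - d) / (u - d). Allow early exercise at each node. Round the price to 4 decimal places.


dt = T/N = 0.250000
u = exp(sigma*sqrt(dt)) = 1.209250; d = 1/u = 0.826959
p = (exp((r-q)*dt) - d) / (u - d) = 0.462470
Discount per step: exp(-r*dt) = 0.996257
Stock lattice S(k, i) with i counting down-moves:
  k=0: S(0,0) = 45.1700
  k=1: S(1,0) = 54.6218; S(1,1) = 37.3537
  k=2: S(2,0) = 66.0514; S(2,1) = 45.1700; S(2,2) = 30.8900
  k=3: S(3,0) = 79.8726; S(3,1) = 54.6218; S(3,2) = 37.3537; S(3,3) = 25.5448
  k=4: S(4,0) = 96.5859; S(4,1) = 66.0514; S(4,2) = 45.1700; S(4,3) = 30.8900; S(4,4) = 21.1245
Terminal payoffs V(N, i) = max(K - S_T, 0):
  V(4,0) = 0.000000; V(4,1) = 0.000000; V(4,2) = 6.480000; V(4,3) = 20.759980; V(4,4) = 30.525507
Backward induction: V(k, i) = exp(-r*dt) * [p * V(k+1, i) + (1-p) * V(k+1, i+1)]; then take max(V_cont, immediate exercise) for American.
  V(3,0) = exp(-r*dt) * [p*0.000000 + (1-p)*0.000000] = 0.000000; exercise = 0.000000; V(3,0) = max -> 0.000000
  V(3,1) = exp(-r*dt) * [p*0.000000 + (1-p)*6.480000] = 3.470156; exercise = 0.000000; V(3,1) = max -> 3.470156
  V(3,2) = exp(-r*dt) * [p*6.480000 + (1-p)*20.759980] = 14.102931; exercise = 14.296256; V(3,2) = max -> 14.296256
  V(3,3) = exp(-r*dt) * [p*20.759980 + (1-p)*30.525507] = 25.911891; exercise = 26.105216; V(3,3) = max -> 26.105216
  V(2,0) = exp(-r*dt) * [p*0.000000 + (1-p)*3.470156] = 1.858331; exercise = 0.000000; V(2,0) = max -> 1.858331
  V(2,1) = exp(-r*dt) * [p*3.470156 + (1-p)*14.296256] = 9.254738; exercise = 6.480000; V(2,1) = max -> 9.254738
  V(2,2) = exp(-r*dt) * [p*14.296256 + (1-p)*26.105216] = 20.566655; exercise = 20.759980; V(2,2) = max -> 20.759980
  V(1,0) = exp(-r*dt) * [p*1.858331 + (1-p)*9.254738] = 5.812284; exercise = 0.000000; V(1,0) = max -> 5.812284
  V(1,1) = exp(-r*dt) * [p*9.254738 + (1-p)*20.759980] = 15.381361; exercise = 14.296256; V(1,1) = max -> 15.381361
  V(0,0) = exp(-r*dt) * [p*5.812284 + (1-p)*15.381361] = 10.914941; exercise = 6.480000; V(0,0) = max -> 10.914941

Answer: Price = V(0,0) = 10.9149


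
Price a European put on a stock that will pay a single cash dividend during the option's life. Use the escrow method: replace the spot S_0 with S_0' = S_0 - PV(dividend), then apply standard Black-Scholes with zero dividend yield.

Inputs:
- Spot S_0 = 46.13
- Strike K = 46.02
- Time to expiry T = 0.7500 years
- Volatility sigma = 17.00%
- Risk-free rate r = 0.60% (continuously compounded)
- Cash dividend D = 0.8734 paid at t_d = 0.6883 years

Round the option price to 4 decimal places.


Answer: Price = 2.9578

Derivation:
PV(D) = D * exp(-r * t_d) = 0.8734 * 0.99587872 = 0.86980047
S_0' = S_0 - PV(D) = 46.1300 - 0.86980047 = 45.26019953
d1 = (ln(S_0'/K) + (r + sigma^2/2)*T) / (sigma*sqrt(T)) = -0.00890163
d2 = d1 - sigma*sqrt(T) = -0.15612595
exp(-rT) = 0.99551011
N(-d1) = 0.50355119; N(-d2) = 0.56203313
P = K * exp(-rT) * N(-d2) - S_0' * N(-d1) = 46.0200 * 0.99551011 * 0.56203313 - 45.26019953 * 0.50355119 = 2.9578


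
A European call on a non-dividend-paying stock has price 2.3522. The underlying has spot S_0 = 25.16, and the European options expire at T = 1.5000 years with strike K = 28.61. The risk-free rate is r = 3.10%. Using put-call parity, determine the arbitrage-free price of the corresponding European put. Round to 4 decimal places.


Answer: Put price = 4.5023

Derivation:
Put-call parity: C - P = S_0 * exp(-qT) - K * exp(-rT).
S_0 * exp(-qT) = 25.1600 * 1.00000000 = 25.16000000
K * exp(-rT) = 28.6100 * 0.95456456 = 27.31009208
P = C - S*exp(-qT) + K*exp(-rT)
P = 2.3522 - 25.16000000 + 27.31009208 = 4.5023


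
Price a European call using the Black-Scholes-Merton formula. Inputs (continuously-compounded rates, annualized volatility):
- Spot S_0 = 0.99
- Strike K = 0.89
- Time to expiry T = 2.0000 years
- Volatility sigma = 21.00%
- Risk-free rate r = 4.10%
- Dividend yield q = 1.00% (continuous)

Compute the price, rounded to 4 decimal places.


d1 = (ln(S/K) + (r - q + 0.5*sigma^2) * T) / (sigma * sqrt(T)) = 0.71580581
d2 = d1 - sigma * sqrt(T) = 0.41882096
exp(-rT) = 0.92127196; exp(-qT) = 0.98019867
C = S_0 * exp(-qT) * N(d1) - K * exp(-rT) * N(d2)
N(d1) = 0.76294437; N(d2) = 0.66232651
C = 0.9900 * 0.98019867 * 0.76294437 - 0.8900 * 0.92127196 * 0.66232651 = 0.1973

Answer: Price = 0.1973


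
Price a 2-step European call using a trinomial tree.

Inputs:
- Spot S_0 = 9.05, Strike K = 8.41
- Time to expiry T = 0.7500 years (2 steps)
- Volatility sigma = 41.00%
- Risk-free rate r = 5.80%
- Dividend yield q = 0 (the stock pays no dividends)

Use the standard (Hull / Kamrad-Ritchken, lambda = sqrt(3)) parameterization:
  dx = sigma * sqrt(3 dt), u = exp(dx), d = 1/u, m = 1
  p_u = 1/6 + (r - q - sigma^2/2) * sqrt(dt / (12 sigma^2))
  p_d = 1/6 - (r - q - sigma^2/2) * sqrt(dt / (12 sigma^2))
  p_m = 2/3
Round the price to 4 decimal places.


Answer: Price = V(0,0) = 1.7165

Derivation:
dt = T/N = 0.375000; dx = sigma*sqrt(3*dt) = 0.434871
u = exp(dx) = 1.544763; d = 1/u = 0.647348
p_u = 0.155435, p_m = 0.666667, p_d = 0.177898
Discount per step: exp(-r*dt) = 0.978485
Stock lattice S(k, j) with j the centered position index:
  k=0: S(0,+0) = 9.0500
  k=1: S(1,-1) = 5.8585; S(1,+0) = 9.0500; S(1,+1) = 13.9801
  k=2: S(2,-2) = 3.7925; S(2,-1) = 5.8585; S(2,+0) = 9.0500; S(2,+1) = 13.9801; S(2,+2) = 21.5960
Terminal payoffs V(N, j) = max(S_T - K, 0):
  V(2,-2) = 0.000000; V(2,-1) = 0.000000; V(2,+0) = 0.640000; V(2,+1) = 5.570108; V(2,+2) = 13.185957
Backward induction: V(k, j) = exp(-r*dt) * [p_u * V(k+1, j+1) + p_m * V(k+1, j) + p_d * V(k+1, j-1)]
  V(1,-1) = exp(-r*dt) * [p_u*0.640000 + p_m*0.000000 + p_d*0.000000] = 0.097338
  V(1,+0) = exp(-r*dt) * [p_u*5.570108 + p_m*0.640000 + p_d*0.000000] = 1.264648
  V(1,+1) = exp(-r*dt) * [p_u*13.185957 + p_m*5.570108 + p_d*0.640000] = 5.750377
  V(0,+0) = exp(-r*dt) * [p_u*5.750377 + p_m*1.264648 + p_d*0.097338] = 1.716482


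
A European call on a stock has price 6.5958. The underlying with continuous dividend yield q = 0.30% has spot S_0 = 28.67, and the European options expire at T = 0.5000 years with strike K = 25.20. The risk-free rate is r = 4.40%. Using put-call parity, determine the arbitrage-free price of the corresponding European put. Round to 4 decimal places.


Answer: Put price = 2.6204

Derivation:
Put-call parity: C - P = S_0 * exp(-qT) - K * exp(-rT).
S_0 * exp(-qT) = 28.6700 * 0.99850112 = 28.62702724
K * exp(-rT) = 25.2000 * 0.97824024 = 24.65165392
P = C - S*exp(-qT) + K*exp(-rT)
P = 6.5958 - 28.62702724 + 24.65165392 = 2.6204


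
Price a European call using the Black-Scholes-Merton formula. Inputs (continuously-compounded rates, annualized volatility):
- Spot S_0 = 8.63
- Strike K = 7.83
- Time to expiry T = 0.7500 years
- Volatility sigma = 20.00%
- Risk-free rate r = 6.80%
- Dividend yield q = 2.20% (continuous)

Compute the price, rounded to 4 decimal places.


d1 = (ln(S/K) + (r - q + 0.5*sigma^2) * T) / (sigma * sqrt(T)) = 0.84744624
d2 = d1 - sigma * sqrt(T) = 0.67424116
exp(-rT) = 0.95027867; exp(-qT) = 0.98363538
C = S_0 * exp(-qT) * N(d1) - K * exp(-rT) * N(d2)
N(d1) = 0.80162678; N(d2) = 0.74992100
C = 8.6300 * 0.98363538 * 0.80162678 - 7.8300 * 0.95027867 * 0.74992100 = 1.2249

Answer: Price = 1.2249


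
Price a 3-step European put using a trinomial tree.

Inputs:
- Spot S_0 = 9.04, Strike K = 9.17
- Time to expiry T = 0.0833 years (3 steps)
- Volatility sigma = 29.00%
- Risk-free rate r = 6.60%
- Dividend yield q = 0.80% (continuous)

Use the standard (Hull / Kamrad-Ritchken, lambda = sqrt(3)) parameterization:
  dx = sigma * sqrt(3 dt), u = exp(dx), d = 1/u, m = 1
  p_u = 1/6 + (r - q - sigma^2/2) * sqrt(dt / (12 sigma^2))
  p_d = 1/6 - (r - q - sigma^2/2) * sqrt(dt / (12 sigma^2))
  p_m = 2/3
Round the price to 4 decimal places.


dt = T/N = 0.027767; dx = sigma*sqrt(3*dt) = 0.083699
u = exp(dx) = 1.087302; d = 1/u = 0.919708
p_u = 0.169312, p_m = 0.666667, p_d = 0.164021
Discount per step: exp(-r*dt) = 0.998169
Stock lattice S(k, j) with j the centered position index:
  k=0: S(0,+0) = 9.0400
  k=1: S(1,-1) = 8.3142; S(1,+0) = 9.0400; S(1,+1) = 9.8292
  k=2: S(2,-2) = 7.6466; S(2,-1) = 8.3142; S(2,+0) = 9.0400; S(2,+1) = 9.8292; S(2,+2) = 10.6873
  k=3: S(3,-3) = 7.0326; S(3,-2) = 7.6466; S(3,-1) = 8.3142; S(3,+0) = 9.0400; S(3,+1) = 9.8292; S(3,+2) = 10.6873; S(3,+3) = 11.6203
Terminal payoffs V(N, j) = max(K - S_T, 0):
  V(3,-3) = 2.137361; V(3,-2) = 1.523400; V(3,-1) = 0.855840; V(3,+0) = 0.130000; V(3,+1) = 0.000000; V(3,+2) = 0.000000; V(3,+3) = 0.000000
Backward induction: V(k, j) = exp(-r*dt) * [p_u * V(k+1, j+1) + p_m * V(k+1, j) + p_d * V(k+1, j-1)]
  V(2,-2) = exp(-r*dt) * [p_u*0.855840 + p_m*1.523400 + p_d*2.137361] = 1.508310
  V(2,-1) = exp(-r*dt) * [p_u*0.130000 + p_m*0.855840 + p_d*1.523400] = 0.840898
  V(2,+0) = exp(-r*dt) * [p_u*0.000000 + p_m*0.130000 + p_d*0.855840] = 0.226627
  V(2,+1) = exp(-r*dt) * [p_u*0.000000 + p_m*0.000000 + p_d*0.130000] = 0.021284
  V(2,+2) = exp(-r*dt) * [p_u*0.000000 + p_m*0.000000 + p_d*0.000000] = 0.000000
  V(1,-1) = exp(-r*dt) * [p_u*0.226627 + p_m*0.840898 + p_d*1.508310] = 0.844814
  V(1,+0) = exp(-r*dt) * [p_u*0.021284 + p_m*0.226627 + p_d*0.840898] = 0.292077
  V(1,+1) = exp(-r*dt) * [p_u*0.000000 + p_m*0.021284 + p_d*0.226627] = 0.051267
  V(0,+0) = exp(-r*dt) * [p_u*0.051267 + p_m*0.292077 + p_d*0.844814] = 0.341339

Answer: Price = V(0,0) = 0.3413


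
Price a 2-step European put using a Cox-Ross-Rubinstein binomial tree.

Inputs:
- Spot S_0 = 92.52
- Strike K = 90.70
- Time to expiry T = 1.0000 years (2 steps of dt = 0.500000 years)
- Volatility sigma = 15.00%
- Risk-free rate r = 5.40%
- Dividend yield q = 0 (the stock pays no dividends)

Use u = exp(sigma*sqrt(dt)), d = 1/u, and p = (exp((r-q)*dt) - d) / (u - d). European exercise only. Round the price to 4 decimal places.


Answer: Price = V(0,0) = 2.3775

Derivation:
dt = T/N = 0.500000
u = exp(sigma*sqrt(dt)) = 1.111895; d = 1/u = 0.899365
p = (exp((r-q)*dt) - d) / (u - d) = 0.602280
Discount per step: exp(-r*dt) = 0.973361
Stock lattice S(k, i) with i counting down-moves:
  k=0: S(0,0) = 92.5200
  k=1: S(1,0) = 102.8726; S(1,1) = 83.2093
  k=2: S(2,0) = 114.3835; S(2,1) = 92.5200; S(2,2) = 74.8355
Terminal payoffs V(N, i) = max(K - S_T, 0):
  V(2,0) = 0.000000; V(2,1) = 0.000000; V(2,2) = 15.864468
Backward induction: V(k, i) = exp(-r*dt) * [p * V(k+1, i) + (1-p) * V(k+1, i+1)].
  V(1,0) = exp(-r*dt) * [p*0.000000 + (1-p)*0.000000] = 0.000000
  V(1,1) = exp(-r*dt) * [p*0.000000 + (1-p)*15.864468] = 6.141539
  V(0,0) = exp(-r*dt) * [p*0.000000 + (1-p)*6.141539] = 2.377546


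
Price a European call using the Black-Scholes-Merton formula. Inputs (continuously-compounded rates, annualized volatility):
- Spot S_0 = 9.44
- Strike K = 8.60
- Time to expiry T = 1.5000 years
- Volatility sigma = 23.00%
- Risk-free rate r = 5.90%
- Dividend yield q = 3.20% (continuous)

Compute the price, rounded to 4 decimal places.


Answer: Price = 1.6113

Derivation:
d1 = (ln(S/K) + (r - q + 0.5*sigma^2) * T) / (sigma * sqrt(T)) = 0.61545658
d2 = d1 - sigma * sqrt(T) = 0.33376526
exp(-rT) = 0.91530311; exp(-qT) = 0.95313379
C = S_0 * exp(-qT) * N(d1) - K * exp(-rT) * N(d2)
N(d1) = 0.73087338; N(d2) = 0.63072165
C = 9.4400 * 0.95313379 * 0.73087338 - 8.6000 * 0.91530311 * 0.63072165 = 1.6113


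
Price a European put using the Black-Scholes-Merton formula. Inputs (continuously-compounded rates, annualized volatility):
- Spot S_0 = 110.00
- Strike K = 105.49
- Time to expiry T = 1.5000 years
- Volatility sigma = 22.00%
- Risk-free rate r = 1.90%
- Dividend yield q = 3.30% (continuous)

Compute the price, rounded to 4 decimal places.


d1 = (ln(S/K) + (r - q + 0.5*sigma^2) * T) / (sigma * sqrt(T)) = 0.21215626
d2 = d1 - sigma * sqrt(T) = -0.05728761
exp(-rT) = 0.97190229; exp(-qT) = 0.95170516
P = K * exp(-rT) * N(-d2) - S_0 * exp(-qT) * N(-d1)
N(-d1) = 0.41599256; N(-d2) = 0.52284196
P = 105.4900 * 0.97190229 * 0.52284196 - 110.0000 * 0.95170516 * 0.41599256 = 10.0556

Answer: Price = 10.0556


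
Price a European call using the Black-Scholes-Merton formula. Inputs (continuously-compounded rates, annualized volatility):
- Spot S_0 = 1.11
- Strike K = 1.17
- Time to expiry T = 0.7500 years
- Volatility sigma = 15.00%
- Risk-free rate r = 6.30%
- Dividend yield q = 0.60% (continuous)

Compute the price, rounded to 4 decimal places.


Answer: Price = 0.0522

Derivation:
d1 = (ln(S/K) + (r - q + 0.5*sigma^2) * T) / (sigma * sqrt(T)) = -0.01121009
d2 = d1 - sigma * sqrt(T) = -0.14111390
exp(-rT) = 0.95384891; exp(-qT) = 0.99551011
C = S_0 * exp(-qT) * N(d1) - K * exp(-rT) * N(d2)
N(d1) = 0.49552791; N(d2) = 0.44388998
C = 1.1100 * 0.99551011 * 0.49552791 - 1.1700 * 0.95384891 * 0.44388998 = 0.0522


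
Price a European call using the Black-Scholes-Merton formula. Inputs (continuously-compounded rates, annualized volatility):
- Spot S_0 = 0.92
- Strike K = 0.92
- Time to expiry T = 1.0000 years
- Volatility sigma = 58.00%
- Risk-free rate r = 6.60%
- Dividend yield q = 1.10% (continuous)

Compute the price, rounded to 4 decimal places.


d1 = (ln(S/K) + (r - q + 0.5*sigma^2) * T) / (sigma * sqrt(T)) = 0.38482759
d2 = d1 - sigma * sqrt(T) = -0.19517241
exp(-rT) = 0.93613086; exp(-qT) = 0.98906028
C = S_0 * exp(-qT) * N(d1) - K * exp(-rT) * N(d2)
N(d1) = 0.64981742; N(d2) = 0.42262899
C = 0.9200 * 0.98906028 * 0.64981742 - 0.9200 * 0.93613086 * 0.42262899 = 0.2273

Answer: Price = 0.2273


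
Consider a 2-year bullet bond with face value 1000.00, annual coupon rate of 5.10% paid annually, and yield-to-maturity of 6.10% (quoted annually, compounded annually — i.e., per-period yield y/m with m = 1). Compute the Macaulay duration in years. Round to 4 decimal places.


Answer: Macaulay duration = 1.9510 years

Derivation:
Coupon per period c = face * coupon_rate / m = 51.000000
Periods per year m = 1; per-period yield y/m = 0.061000
Number of cashflows N = 2
Cashflows (t years, CF_t, discount factor 1/(1+y/m)^(m*t), PV):
  t = 1.0000: CF_t = 51.000000, DF = 0.942507, PV = 48.067861
  t = 2.0000: CF_t = 1051.000000, DF = 0.888320, PV = 933.623873
Price P = sum_t PV_t = 981.691734
Macaulay numerator sum_t t * PV_t:
  t * PV_t at t = 1.0000: 48.067861
  t * PV_t at t = 2.0000: 1867.247746
Macaulay duration D = (sum_t t * PV_t) / P = 1915.315607 / 981.691734 = 1.951036


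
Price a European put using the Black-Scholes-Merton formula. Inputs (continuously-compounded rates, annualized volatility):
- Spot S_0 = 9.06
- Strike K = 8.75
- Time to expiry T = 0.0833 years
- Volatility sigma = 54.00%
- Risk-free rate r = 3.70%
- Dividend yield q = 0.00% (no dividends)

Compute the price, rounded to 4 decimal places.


d1 = (ln(S/K) + (r - q + 0.5*sigma^2) * T) / (sigma * sqrt(T)) = 0.32108804
d2 = d1 - sigma * sqrt(T) = 0.16523464
exp(-rT) = 0.99692264; exp(-qT) = 1.00000000
P = K * exp(-rT) * N(-d2) - S_0 * exp(-qT) * N(-d1)
N(-d1) = 0.37407184; N(-d2) = 0.43437965
P = 8.7500 * 0.99692264 * 0.43437965 - 9.0600 * 1.00000000 * 0.37407184 = 0.4000

Answer: Price = 0.4000


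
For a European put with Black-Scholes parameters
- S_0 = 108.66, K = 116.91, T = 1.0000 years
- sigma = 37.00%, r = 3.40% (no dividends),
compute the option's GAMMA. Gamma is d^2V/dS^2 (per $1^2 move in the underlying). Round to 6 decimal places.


d1 = 0.0791063057; d2 = -0.2908936943
phi(d1) = 0.3976959792; exp(-qT) = 1.0000000000; exp(-rT) = 0.9665715046
Gamma = exp(-qT) * phi(d1) / (S * sigma * sqrt(T)) = 1.0000000000 * 0.3976959792 / (108.6600 * 0.3700 * 1.0000000000) = 0.009892

Answer: Gamma = 0.009892


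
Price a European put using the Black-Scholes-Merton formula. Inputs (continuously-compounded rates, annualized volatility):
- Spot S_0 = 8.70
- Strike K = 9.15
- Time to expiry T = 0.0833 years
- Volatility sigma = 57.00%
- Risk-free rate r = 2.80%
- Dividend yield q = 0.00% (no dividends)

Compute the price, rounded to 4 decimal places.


Answer: Price = 0.8235

Derivation:
d1 = (ln(S/K) + (r - q + 0.5*sigma^2) * T) / (sigma * sqrt(T)) = -0.21011468
d2 = d1 - sigma * sqrt(T) = -0.37462660
exp(-rT) = 0.99767032; exp(-qT) = 1.00000000
P = K * exp(-rT) * N(-d2) - S_0 * exp(-qT) * N(-d1)
N(-d1) = 0.58321092; N(-d2) = 0.64603091
P = 9.1500 * 0.99767032 * 0.64603091 - 8.7000 * 1.00000000 * 0.58321092 = 0.8235


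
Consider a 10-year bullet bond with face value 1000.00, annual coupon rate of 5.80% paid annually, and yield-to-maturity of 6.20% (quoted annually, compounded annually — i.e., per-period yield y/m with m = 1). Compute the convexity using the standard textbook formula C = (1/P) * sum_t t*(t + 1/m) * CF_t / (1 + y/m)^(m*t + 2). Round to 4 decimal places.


Coupon per period c = face * coupon_rate / m = 58.000000
Periods per year m = 1; per-period yield y/m = 0.062000
Number of cashflows N = 10
Cashflows (t years, CF_t, discount factor 1/(1+y/m)^(m*t), PV):
  t = 1.0000: CF_t = 58.000000, DF = 0.941620, PV = 54.613936
  t = 2.0000: CF_t = 58.000000, DF = 0.886647, PV = 51.425552
  t = 3.0000: CF_t = 58.000000, DF = 0.834885, PV = 48.423307
  t = 4.0000: CF_t = 58.000000, DF = 0.786144, PV = 45.596334
  t = 5.0000: CF_t = 58.000000, DF = 0.740248, PV = 42.934401
  t = 6.0000: CF_t = 58.000000, DF = 0.697032, PV = 40.427873
  t = 7.0000: CF_t = 58.000000, DF = 0.656339, PV = 38.067677
  t = 8.0000: CF_t = 58.000000, DF = 0.618022, PV = 35.845270
  t = 9.0000: CF_t = 58.000000, DF = 0.581942, PV = 33.752609
  t = 10.0000: CF_t = 1058.000000, DF = 0.547968, PV = 579.749657
Price P = sum_t PV_t = 970.836615
Convexity numerator sum_t t*(t + 1/m) * CF_t / (1+y/m)^(m*t + 2):
  t = 1.0000: term = 96.846613
  t = 2.0000: term = 273.578004
  t = 3.0000: term = 515.212814
  t = 4.0000: term = 808.557461
  t = 5.0000: term = 1142.030312
  t = 6.0000: term = 1505.501352
  t = 7.0000: term = 1890.146080
  t = 8.0000: term = 2288.312445
  t = 9.0000: term = 2693.399771
  t = 10.0000: term = 56543.690663
Convexity = (1/P) * sum = 67757.275515 / 970.836615 = 69.792666

Answer: Convexity = 69.7927
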